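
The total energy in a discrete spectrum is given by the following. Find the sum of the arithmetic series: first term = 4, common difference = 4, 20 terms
Last term: a_n=4 + (20 - 1)·4=80
Sum=n(a_1 + a_n)/2=20(4 + 80)/2=840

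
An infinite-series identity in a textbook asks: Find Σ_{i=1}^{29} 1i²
=1·n(n+1)(2n+1)/6=1·29·30·59/6=8555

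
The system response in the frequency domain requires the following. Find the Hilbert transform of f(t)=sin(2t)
The Hilbert transform shifts each frequency component by -pi/2.
H{sin(wt)}=-cos(wt)
With w=2: H{sin(2t)}=-cos(2t)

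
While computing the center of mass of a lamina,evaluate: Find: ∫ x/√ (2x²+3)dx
Let u=2x² + 3, du=4x dx
∫ (1/4)·u^(-1/2) du=√u/2 + C

Answer: √(2x² + 3)/2 + C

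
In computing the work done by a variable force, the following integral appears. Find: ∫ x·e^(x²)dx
Let u=x², du=2x dx
∫ (1/2)e^u du=e^u/2+C

Answer: e^(x²)/2+C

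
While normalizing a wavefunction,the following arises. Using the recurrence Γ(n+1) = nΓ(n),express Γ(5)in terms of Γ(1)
Γ(5)=4Γ(4)=4·3Γ(3)=...=4!·Γ(1)=24·Γ(1)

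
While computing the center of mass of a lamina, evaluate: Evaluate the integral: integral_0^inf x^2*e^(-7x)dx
This is a Gamma integral. Substitute u=7x (du=7 dx):
integral_0^inf x^2*e^(-7x) dx=(1/7^3) integral_0^inf u^2*e^(-u) du
=Gamma(3)/7^3=2!/7^3=2/343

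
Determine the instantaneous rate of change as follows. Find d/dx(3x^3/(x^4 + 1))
Quotient rule: (f/g)'=(f'g - fg')/g²
f=3x^3, f'=9x^2
g=x^4+1, g'=4x^3

Answer: (9x^2·(x^4+1)-12x^6)/(x^4+1)²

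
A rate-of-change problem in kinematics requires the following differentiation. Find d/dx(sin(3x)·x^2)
Product rule: (fg)'=f'g+fg'
f=sin(3x), f'=3·cos(3x)
g=x^2, g'=2x

Answer: 3·cos(3x)·x^2+2·sin(3x)·x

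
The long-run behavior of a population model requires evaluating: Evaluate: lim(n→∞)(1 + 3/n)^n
This is the definition of e^3: lim(1+3/n)^n = e^3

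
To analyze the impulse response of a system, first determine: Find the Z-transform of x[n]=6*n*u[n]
Z{n*u[n]}=z/(z-1)^2
By linearity: Z{6*n*u[n]}=6z/(z-1)^2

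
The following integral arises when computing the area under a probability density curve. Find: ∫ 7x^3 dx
Using power rule: ∫ 7x^3 dx=7/4 x^4 + C=(7/4)x^4 + C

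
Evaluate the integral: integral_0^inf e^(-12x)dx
integral_0^inf e^(-12x) dx=[-1/12 * e^(-12x)]_0^inf
=0 - (-1/12)=1/12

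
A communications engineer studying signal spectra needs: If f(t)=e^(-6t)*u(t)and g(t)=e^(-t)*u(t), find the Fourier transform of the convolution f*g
By the convolution theorem: F{f*g} = F(omega)*G(omega)
F(omega) = 1/(6+j*omega), G(omega) = 1/(1+j*omega)
F{f*g} = 1/((6+j*omega)(1+j*omega))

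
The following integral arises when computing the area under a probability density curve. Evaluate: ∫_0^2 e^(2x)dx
Antiderivative: (1/2)e^(2x)
Evaluate: (1/2)(e^4 - 1)

Answer: (e^4 - 1)/2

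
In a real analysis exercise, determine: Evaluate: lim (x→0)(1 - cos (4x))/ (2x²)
Using 1-cos(u) ≈ u²/2 for small u:
(1-cos(4x)) ≈ (4x)²/2 = 16x²/2
So limit = 16/(2·2) = 4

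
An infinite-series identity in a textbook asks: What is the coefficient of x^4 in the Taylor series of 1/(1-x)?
1/(1-x)=Σ x^n for |x|<1
All coefficients are 1

Answer: 1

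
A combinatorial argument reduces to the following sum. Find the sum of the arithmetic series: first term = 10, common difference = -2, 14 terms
Last term: a_n = 10+(14-1)·-2 = -16
Sum = n(a_1+a_n)/2 = 14(10+(-16))/2 = -42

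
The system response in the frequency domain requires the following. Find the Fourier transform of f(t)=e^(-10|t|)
Using the standard pair: F{e^(-a|t|)} = 2a/(a^2 + omega^2)
With a = 10: F(omega) = 20/(100 + omega^2)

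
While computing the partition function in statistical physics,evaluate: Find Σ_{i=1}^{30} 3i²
=3·n(n + 1)(2n + 1)/6=3·30·31·61/6=28365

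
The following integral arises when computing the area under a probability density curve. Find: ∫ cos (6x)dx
Using substitution u=6x: ∫ cos(u) du/6=sin(u)/6 + C

Answer: (1/6)sin(6x) + C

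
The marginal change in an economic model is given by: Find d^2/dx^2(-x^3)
Apply power rule 2 times:
d^1: -3x^2
d^2: -6x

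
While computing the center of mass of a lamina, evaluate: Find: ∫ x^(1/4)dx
Power rule: ∫ x^(1/4) dx = x^(5/4)/(5/4)+C

Answer: (4/5)·x^(5/4)+C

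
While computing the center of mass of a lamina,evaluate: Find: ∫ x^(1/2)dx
Power rule: ∫ x^(1/2) dx=x^(3/2)/(3/2)+C

Answer: (2/3)·x^(3/2)+C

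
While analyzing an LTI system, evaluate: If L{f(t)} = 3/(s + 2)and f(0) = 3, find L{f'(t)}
L{f'(t)} = s·F(s) - f(0) = 3s/(s+2)-3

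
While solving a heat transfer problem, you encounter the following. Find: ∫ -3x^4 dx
Using power rule: ∫ -3x^4 dx=-3/5 x^5 + C=(-3/5)x^5 + C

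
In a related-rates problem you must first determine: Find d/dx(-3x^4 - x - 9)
Power rule: d/dx(ax^n)=n·a·x^(n-1)
Term by term: -12·x^3-1

Answer: -12x^3-1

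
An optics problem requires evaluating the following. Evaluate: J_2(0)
J_n(0) = 0 for all n > 0 (Bessel function of first kind)
J_2(0) = 0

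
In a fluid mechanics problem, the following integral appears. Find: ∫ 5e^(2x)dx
Since d/dx[e^(2x)]=2e^(2x), we get 5/2 e^(2x) + C

Answer: (5/2)e^(2x) + C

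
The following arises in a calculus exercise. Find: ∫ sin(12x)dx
Using substitution u = 12x: ∫ sin(u) du/12 = -cos(u)/12 + C

Answer: (-1/12)cos(12x) + C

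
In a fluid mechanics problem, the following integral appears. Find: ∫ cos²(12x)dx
Using identity cos²(u)=(1+cos(2u))/2:
∫ (1+cos(24x))/2 dx=x/2+sin(24x)/48+C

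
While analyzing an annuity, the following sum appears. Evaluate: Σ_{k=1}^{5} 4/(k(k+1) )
Partial fractions: 4/(k(k+1))=4/k - 4/(k+1)
Telescoping sum: 4(1-1/6)=4·5/6

Answer: 10/3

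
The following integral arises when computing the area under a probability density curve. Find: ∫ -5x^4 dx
Using power rule: ∫ -5x^4 dx=-5/5 x^5+C=-x^5+C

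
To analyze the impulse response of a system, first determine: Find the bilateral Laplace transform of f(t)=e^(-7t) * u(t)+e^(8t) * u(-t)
For e^(-7t)*u(t): L=1/(s+7), Re(s) > -7
For e^(8t)*u(-t): L=-1/(s-8), Re(s) < 8
Combined: F(s)=1/(s+7)-1/(s-8), -7 < Re(s) < 8

Answer: 1/(s+7)-1/(s-8), ROC: -7 < Re(s) < 8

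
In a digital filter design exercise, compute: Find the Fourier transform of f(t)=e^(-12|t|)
Using the standard pair: F{e^(-a|t|)} = 2a/(a^2+omega^2)
With a = 12: F(omega) = 24/(144+omega^2)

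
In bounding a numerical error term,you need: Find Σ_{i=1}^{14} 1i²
= 1·n(n+1)(2n+1)/6 = 1·14·15·29/6 = 1015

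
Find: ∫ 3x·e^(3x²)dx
Let u=3x², du=6x dx
∫ (1/2)e^u du=e^u/2 + C

Answer: e^(3x²)/2 + C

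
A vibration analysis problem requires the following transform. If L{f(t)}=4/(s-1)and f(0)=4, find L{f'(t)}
L{f'(t)}=s·F(s) - f(0)=4s/(s-1) - 4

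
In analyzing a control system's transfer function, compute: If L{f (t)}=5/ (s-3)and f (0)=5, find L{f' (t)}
L{f'(t)} = s·F(s) - f(0) = 5s/(s-3) - 5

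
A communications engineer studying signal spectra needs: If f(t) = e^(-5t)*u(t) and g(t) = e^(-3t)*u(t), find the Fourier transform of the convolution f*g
By the convolution theorem: F{f * g}=F(omega) * G(omega)
F(omega)=1/(5+j * omega), G(omega)=1/(3+j * omega)
F{f * g}=1/((5+j * omega)(3+j * omega))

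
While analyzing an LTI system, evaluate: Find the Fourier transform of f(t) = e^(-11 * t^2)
The Fourier transform of a Gaussian e^(-a * t^2) is sqrt(pi/a) * e^(-omega^2/(4a)).
With a = 11: F(omega) = sqrt(pi/11) * e^(-omega^2/44)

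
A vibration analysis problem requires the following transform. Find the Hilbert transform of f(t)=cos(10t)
The Hilbert transform shifts each frequency component by -pi/2.
H{cos(wt)}=sin(wt)
With w=10: H{cos(10t)}=sin(10t)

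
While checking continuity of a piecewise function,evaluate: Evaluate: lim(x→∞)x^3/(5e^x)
Apply L'Hôpital 3 times (∞/∞ each time):
Eventually get 3!/(5e^x) → 0

Answer: 0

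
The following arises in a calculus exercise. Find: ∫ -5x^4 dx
Using power rule: ∫ -5x^4 dx = -5/5 x^5+C = -x^5+C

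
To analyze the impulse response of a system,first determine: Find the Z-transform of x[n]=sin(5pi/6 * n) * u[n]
Z{sin(w0 * n) * u[n]}=z * sin(w0)/(z^2-2z * cos(w0)+1)
With w0=5pi/6: X(z)=z * sin(5pi/6)/(z^2-2z * cos(5pi/6)+1)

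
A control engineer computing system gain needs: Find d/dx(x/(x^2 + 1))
Quotient rule: (f/g)' = (f'g - fg')/g²
f = x, f' = 1
g = x^2 + 1, g' = 2x

Answer: (1·(x^2 + 1) - 2x^2)/(x^2 + 1)²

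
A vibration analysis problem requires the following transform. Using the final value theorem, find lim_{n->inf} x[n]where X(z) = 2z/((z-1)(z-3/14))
Final value theorem: lim x[n] = lim_{z->1} (z-1)*X(z)
(z-1)*X(z) = 2z/(z-3/14)
As z->1: 2/(1 - 3/14) = 2/(11/14) = 28/11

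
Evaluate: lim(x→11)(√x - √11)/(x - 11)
Multiply by conjugate (√x + √11)/(√x + √11):
= (x - 11)/((x - 11)(√x + √11)) = 1/(√x + √11)
As x → 11: 1/(2√11)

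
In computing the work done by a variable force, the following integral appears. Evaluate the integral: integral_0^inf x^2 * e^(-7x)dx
This is a Gamma integral. Substitute u=7x (du=7 dx):
integral_0^inf x^2 * e^(-7x) dx=(1/7^3) integral_0^inf u^2 * e^(-u) du
=Gamma(3)/7^3=2!/7^3=2/343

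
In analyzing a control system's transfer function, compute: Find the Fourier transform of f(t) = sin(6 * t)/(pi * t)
sin(W * t)/(pi * t)=(W/pi) * sinc(W * t/pi) is the impulse response of the ideal low-pass filter with cutoff W (here W=6).
Its Fourier transform is a rectangular function:
F(omega)=1 for |omega| < 6, 0 otherwise

Answer: rect(omega/12) [i.e., 1 for |omega| < 6, 0 otherwise]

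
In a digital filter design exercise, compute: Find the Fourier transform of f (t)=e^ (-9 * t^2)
The Fourier transform of a Gaussian e^(-a*t^2) is sqrt(pi/a)*e^(-omega^2/(4a)).
With a=9: F(omega)=sqrt(pi)/3*e^(-omega^2/36)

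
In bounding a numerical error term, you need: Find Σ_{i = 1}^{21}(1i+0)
=1·Σ i + 0·21=1·231 + 0=231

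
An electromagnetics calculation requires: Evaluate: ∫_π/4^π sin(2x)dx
Antiderivative: -cos(2x)/2
Evaluate at bounds: [-cos(2·π)/2] - [-cos(2·π/4)/2]
= (-(1) + (0))/2 = -1/2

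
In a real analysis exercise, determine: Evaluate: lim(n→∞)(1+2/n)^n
This is the definition of e^2: lim(1 + 2/n)^n = e^2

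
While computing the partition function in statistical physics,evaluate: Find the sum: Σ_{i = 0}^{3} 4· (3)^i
Geometric series: S = a(1 - r^n)/(1 - r)
a = 4, r = 3, n = 4
S = 4(1-81)/-2 = 160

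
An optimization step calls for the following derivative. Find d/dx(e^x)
Chain rule: d/dx[e^u] = e^u · u' where u = x
u' = 1

Answer: 1·e^x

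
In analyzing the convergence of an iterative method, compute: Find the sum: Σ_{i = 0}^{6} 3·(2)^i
Geometric series: S=a(1 - r^n)/(1 - r)
a=3, r=2, n=7
S=3(1-128)/-1=381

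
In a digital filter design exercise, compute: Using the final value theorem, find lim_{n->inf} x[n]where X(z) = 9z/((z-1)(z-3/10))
Final value theorem: lim x[n] = lim_{z->1} (z-1) * X(z)
(z-1) * X(z) = 9z/(z-3/10)
As z->1: 9/(1 - 3/10) = 9/(7/10) = 90/7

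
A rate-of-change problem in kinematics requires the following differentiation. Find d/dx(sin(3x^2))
Chain rule: d/dx[sin(u)]=cos(u)·u' where u=3x^2
u'=6x

Answer: 6x·cos(3x^2)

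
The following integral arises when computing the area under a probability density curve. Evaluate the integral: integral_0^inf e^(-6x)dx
integral_0^inf e^(-6x) dx = [-1/6*e^(-6x)]_0^inf
= 0 - (-1/6) = 1/6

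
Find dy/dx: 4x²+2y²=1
Differentiate: 8x + 4y·(dy/dx) = 0
dy/dx = -8x/(4y) = -2·(x/y)

Answer: dy/dx = -2·(x/y)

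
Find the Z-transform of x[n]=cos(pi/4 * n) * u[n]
Z{cos(w0*n)*u[n]}=z(z - cos(w0))/(z^2 - 2z*cos(w0) + 1)
With w0=pi/4: X(z)=z(z - cos(pi/4))/(z^2 - 2z*cos(pi/4) + 1)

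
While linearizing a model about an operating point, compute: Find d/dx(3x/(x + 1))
Quotient rule: (f/g)' = (f'g - fg')/g²
f = 3x, f' = 3
g = x+1, g' = 1

Answer: (3·(x+1)-3x)/(x+1)²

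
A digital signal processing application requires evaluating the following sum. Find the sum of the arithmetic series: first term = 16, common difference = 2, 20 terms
Last term: a_n = 16 + (20 - 1)·2 = 54
Sum = n(a_1 + a_n)/2 = 20(16 + 54)/2 = 700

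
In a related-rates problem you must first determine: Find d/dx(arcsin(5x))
d/dx[arcsin(u)] = u'/√(1-u²), u = 5x, u' = 5

Answer: 5/√(1 - 25x²)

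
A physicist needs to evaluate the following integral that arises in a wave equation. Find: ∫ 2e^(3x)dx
Since d/dx[e^(3x)] = 3e^(3x), we get 2/3 e^(3x) + C

Answer: (2/3)e^(3x) + C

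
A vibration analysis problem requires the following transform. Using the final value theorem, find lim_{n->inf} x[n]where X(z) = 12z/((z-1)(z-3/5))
Final value theorem: lim x[n]=lim_{z->1} (z-1) * X(z)
(z-1) * X(z)=12z/(z-3/5)
As z->1: 12/(1-3/5)=12/(2/5)=30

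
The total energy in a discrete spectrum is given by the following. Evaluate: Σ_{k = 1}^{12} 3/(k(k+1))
Partial fractions: 3/(k(k+1))=3/k - 3/(k+1)
Telescoping sum: 3(1-1/13)=3·12/13

Answer: 36/13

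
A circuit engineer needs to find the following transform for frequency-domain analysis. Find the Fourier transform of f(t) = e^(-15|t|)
Using the standard pair: F{e^(-a|t|)}=2a/(a^2+omega^2)
With a=15: F(omega)=30/(225+omega^2)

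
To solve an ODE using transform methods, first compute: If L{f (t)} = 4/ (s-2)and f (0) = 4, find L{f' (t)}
L{f'(t)}=s·F(s) - f(0)=4s/(s-2) - 4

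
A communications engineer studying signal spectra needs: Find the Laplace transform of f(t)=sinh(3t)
L{sinh(at)}=a/(s²-a²)
L{sinh(3t)}=3/(s²-9)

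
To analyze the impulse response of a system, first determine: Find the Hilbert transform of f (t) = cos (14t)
The Hilbert transform shifts each frequency component by -pi/2.
H{cos(wt)}=sin(wt)
With w=14: H{cos(14t)}=sin(14t)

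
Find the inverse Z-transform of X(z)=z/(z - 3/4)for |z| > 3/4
Standard pair: z/(z-a) <-> a^n*u[n] for causal signals
With a=3/4: x[n]=(3/4)^n*u[n]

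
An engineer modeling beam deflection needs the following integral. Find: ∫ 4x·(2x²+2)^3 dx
Let u=2x² + 2, du=4x dx
∫ u^3 du=u^4/4 + C

Answer: (2x² + 2)^4/4 + C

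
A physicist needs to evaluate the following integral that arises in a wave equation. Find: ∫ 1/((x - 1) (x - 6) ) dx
Partial fractions: 1/((x-1)(x-6)) = A/(x-1)+B/(x-6)
A = -1/5, B = 1/5
∫ [-1/5· 1/(x-1)+1/5· 1/(x-6)] dx
= (1/5)[ln|x-6| - ln|x-1|]+C

Answer: (1/5)·ln|(x-6)/(x-1)|+C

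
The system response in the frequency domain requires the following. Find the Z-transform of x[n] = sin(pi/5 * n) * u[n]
Z{sin(w0 * n) * u[n]}=z * sin(w0)/(z^2 - 2z * cos(w0) + 1)
With w0=pi/5: X(z)=z * sin(pi/5)/(z^2 - 2z * cos(pi/5) + 1)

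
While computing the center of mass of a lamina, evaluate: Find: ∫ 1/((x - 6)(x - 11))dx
Partial fractions: 1/((x-6)(x-11))=A/(x-6) + B/(x-11)
A=-1/5, B=1/5
∫ [-1/5· 1/(x-6) + 1/5· 1/(x-11)] dx
=(1/5)[ln|x-11| - ln|x-6|] + C

Answer: (1/5)·ln|(x-11)/(x-6)| + C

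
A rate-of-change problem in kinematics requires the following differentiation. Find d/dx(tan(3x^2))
Chain rule: d/dx[tan(u)]=sec²(u)·u' where u=3x^2
u'=6x

Answer: 6x·sec²(3x^2)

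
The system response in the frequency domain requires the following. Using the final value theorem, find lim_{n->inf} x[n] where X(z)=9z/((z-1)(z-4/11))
Final value theorem: lim x[n]=lim_{z->1} (z-1)*X(z)
(z-1)*X(z)=9z/(z-4/11)
As z->1: 9/(1 - 4/11)=9/(7/11)=99/7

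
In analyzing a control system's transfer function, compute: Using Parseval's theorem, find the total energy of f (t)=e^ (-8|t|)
Parseval's theorem: E = integral |f(t)|^2 dt = (1/2pi) integral |F(omega)|^2 domega
E = integral_{-inf}^{inf} e^(-16|t|) dt = 2 * integral_0^inf e^(-16t) dt = 2/(2 * 8) = 1/8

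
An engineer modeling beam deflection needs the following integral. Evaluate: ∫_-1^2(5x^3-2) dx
Step 1: Find antiderivative F(x)=(5/4)x^4-2x
Step 2: F(2) - F(-1)=16 - (13/4)=51/4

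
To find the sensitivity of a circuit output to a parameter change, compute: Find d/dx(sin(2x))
Chain rule: d/dx[sin(u)]=cos(u)·u' where u=2x
u'=2

Answer: 2·cos(2x)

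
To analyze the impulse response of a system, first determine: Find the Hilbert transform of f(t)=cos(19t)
The Hilbert transform shifts each frequency component by -pi/2.
H{cos(wt)}=sin(wt)
With w=19: H{cos(19t)}=sin(19t)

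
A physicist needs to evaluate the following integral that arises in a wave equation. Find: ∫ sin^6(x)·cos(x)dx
Let u=sin(x), du=cos(x) dx
∫ u^6 du=u^7/7+C

Answer: sin^7(x)/7+C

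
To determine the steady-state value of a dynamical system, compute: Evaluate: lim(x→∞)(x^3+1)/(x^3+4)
Divide numerator and denominator by x^3:
lim (1 + 1/x^3)/(1 + 4/x^3)=1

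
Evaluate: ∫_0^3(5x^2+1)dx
Step 1: Find antiderivative F(x)=(5/3)x^3+x
Step 2: F(3) - F(0)=48 - (0)=48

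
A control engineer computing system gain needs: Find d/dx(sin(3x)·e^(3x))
Product rule: (fg)'=f'g+fg'
f=sin(3x), f'=3·cos(3x)
g=e^(3x), g'=3·e^(3x)

Answer: 3·cos(3x)·e^(3x)+3·sin(3x)·e^(3x)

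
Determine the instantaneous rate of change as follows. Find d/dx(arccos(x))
d/dx[arccos(u)] = -u'/√(1-u²), u = x, u' = 1

Answer: -1/√(1-x²)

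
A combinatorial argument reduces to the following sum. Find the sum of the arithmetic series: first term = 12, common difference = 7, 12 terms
Last term: a_n = 12 + (12 - 1)·7 = 89
Sum = n(a_1 + a_n)/2 = 12(12 + 89)/2 = 606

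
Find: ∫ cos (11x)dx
Using substitution u = 11x: ∫ cos(u) du/11 = sin(u)/11 + C

Answer: (1/11)sin(11x) + C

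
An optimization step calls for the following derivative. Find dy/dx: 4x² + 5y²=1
Differentiate: 8x+10y·(dy/dx) = 0
dy/dx = -8x/(10y) = -(4/5)·(x/y)

Answer: dy/dx = -(4/5)·(x/y)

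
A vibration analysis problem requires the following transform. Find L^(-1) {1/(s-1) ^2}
L^(-1){1/(s-a)^n}=t^(n-1)·e^(at)/(n-1)!
Here a=1, n=2: t^1·e^(t)/1

Answer: t·e^(t)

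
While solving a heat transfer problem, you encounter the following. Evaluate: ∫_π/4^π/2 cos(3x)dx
Antiderivative: sin(3x)/3
Evaluate at bounds: [sin(3·π/2)/3] - [sin(3·π/4)/3]
= ((-1) - (√2/2))/3 = -1/3 - √2/6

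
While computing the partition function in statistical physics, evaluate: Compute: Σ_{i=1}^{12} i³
Using formula: Σ i^3 = [n(n + 1)/2]² = [12·13/2]² = 6084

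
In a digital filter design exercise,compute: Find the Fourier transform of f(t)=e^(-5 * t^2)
The Fourier transform of a Gaussian e^(-a * t^2) is sqrt(pi/a) * e^(-omega^2/(4a)).
With a=5: F(omega)=sqrt(pi/5) * e^(-omega^2/20)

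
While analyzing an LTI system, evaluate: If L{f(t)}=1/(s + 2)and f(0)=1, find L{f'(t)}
L{f'(t)} = s·F(s) - f(0) = s/(s+2)-1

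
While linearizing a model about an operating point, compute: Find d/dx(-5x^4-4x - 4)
Power rule: d/dx(ax^n)=n·a·x^(n-1)
Term by term: -20·x^3-4

Answer: -20x^3-4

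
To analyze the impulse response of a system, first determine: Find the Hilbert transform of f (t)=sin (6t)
The Hilbert transform shifts each frequency component by -pi/2.
H{sin(wt)} = -cos(wt)
With w = 6: H{sin(6t)} = -cos(6t)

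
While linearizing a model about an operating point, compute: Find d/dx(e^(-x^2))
Chain rule: d/dx[e^u]=e^u · u' where u=-x^2
u'=-2x

Answer: -2x·e^(-x^2)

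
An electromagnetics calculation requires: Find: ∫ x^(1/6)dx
Power rule: ∫ x^(1/6) dx = x^(7/6)/(7/6)+C

Answer: (6/7)·x^(7/6)+C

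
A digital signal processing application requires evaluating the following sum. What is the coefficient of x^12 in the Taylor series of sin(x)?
sin(x) has only odd powers. Coefficient of x^12=0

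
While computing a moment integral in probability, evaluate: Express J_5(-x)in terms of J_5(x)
For integer n: J_n(-x)=(-1)^n J_n(x)
With n=5: J_5(-x)=(-1)^5 J_5(x)=-J_5(x)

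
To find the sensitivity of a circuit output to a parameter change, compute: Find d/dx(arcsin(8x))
d/dx[arcsin(u)]=u'/√(1-u²), u=8x, u'=8

Answer: 8/√(1-64x²)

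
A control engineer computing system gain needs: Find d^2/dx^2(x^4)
Apply power rule 2 times:
d^1: 4x^3
d^2: 12x^2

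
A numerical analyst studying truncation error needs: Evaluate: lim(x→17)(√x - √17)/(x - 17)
Multiply by conjugate (√x + √17)/(√x + √17):
= (x - 17)/((x - 17)(√x + √17)) = 1/(√x + √17)
As x → 17: 1/(2√17)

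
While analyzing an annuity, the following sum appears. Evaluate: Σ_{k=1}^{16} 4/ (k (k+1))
Partial fractions: 4/(k(k+1)) = 4/k - 4/(k+1)
Telescoping sum: 4(1-1/17) = 4·16/17

Answer: 64/17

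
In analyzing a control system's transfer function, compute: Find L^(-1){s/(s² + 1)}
L^(-1){s/(s²+w²)}=cos(wt)
Here w=1

Answer: cos(t)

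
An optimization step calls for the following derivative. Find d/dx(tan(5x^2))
Chain rule: d/dx[tan(u)]=sec²(u)·u' where u=5x^2
u'=10x

Answer: 10x·sec²(5x^2)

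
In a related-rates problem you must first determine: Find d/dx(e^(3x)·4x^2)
Product rule: (fg)'=f'g+fg'
f=e^(3x), f'=3·e^(3x)
g=4x^2, g'=8x

Answer: 12·e^(3x)·x^2+8·e^(3x)·x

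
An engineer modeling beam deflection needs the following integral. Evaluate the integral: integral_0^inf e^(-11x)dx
integral_0^inf e^(-11x) dx = [-1/11*e^(-11x)]_0^inf
= 0 - (-1/11) = 1/11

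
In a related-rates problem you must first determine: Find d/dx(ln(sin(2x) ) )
Chain rule: d/dx[ln(u)]=u'/u where u=sin(2x)
u'=2cos(2x)

Answer: (2cos(2x))/(sin(2x))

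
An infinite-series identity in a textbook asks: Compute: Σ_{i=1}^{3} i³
Using formula: Σ i^3=[n(n+1)/2]²=[3·4/2]²=36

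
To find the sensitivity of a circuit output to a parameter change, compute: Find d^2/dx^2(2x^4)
Apply power rule 2 times:
d^1: 8x^3
d^2: 24x^2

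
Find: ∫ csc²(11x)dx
Since d/dx[-cot(11x)]=11csc²(11x), integral=-cot(11x)/11 + C

Answer: (-1/11)cot(11x) + C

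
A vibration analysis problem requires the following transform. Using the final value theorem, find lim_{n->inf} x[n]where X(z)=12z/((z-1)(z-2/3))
Final value theorem: lim x[n] = lim_{z->1} (z-1)*X(z)
(z-1)*X(z) = 12z/(z-2/3)
As z->1: 12/(1-2/3) = 12/(1/3) = 36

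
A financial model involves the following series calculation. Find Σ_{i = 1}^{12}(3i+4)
=3·Σ i + 4·12=3·78 + 48=282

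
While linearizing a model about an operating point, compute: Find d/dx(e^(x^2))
Chain rule: d/dx[e^u]=e^u · u' where u=x^2
u'=2x

Answer: 2x·e^(x^2)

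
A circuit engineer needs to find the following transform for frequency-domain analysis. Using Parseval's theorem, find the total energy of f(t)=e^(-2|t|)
Parseval's theorem: E=integral |f(t)|^2 dt=(1/2pi) integral |F(omega)|^2 domega
E=integral_{-inf}^{inf} e^(-4|t|) dt=2 * integral_0^inf e^(-4t) dt=2/(2 * 2)=1/2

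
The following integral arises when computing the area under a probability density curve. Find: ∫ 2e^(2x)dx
Since d/dx[e^(2x)]=2e^(2x), we get 1 e^(2x) + C

Answer: e^(2x) + C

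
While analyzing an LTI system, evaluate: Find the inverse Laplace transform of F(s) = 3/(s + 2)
L^(-1){3/(s-a)}=c·e^(at)
Here a=-2, c=3

Answer: 3e^(-2t)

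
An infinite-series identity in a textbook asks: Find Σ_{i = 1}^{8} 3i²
= 3·n(n + 1)(2n + 1)/6 = 3·8·9·17/6 = 612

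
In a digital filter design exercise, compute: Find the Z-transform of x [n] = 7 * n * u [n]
Z{n * u[n]} = z/(z-1)^2
By linearity: Z{7 * n * u[n]} = 7z/(z-1)^2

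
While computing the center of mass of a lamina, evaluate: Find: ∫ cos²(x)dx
Using identity cos²(u)=(1 + cos(2u))/2:
∫ (1 + cos(2x))/2 dx=x/2 + sin(2x)/4 + C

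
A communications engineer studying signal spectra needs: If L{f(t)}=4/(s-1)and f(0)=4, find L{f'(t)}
L{f'(t)}=s·F(s) - f(0)=4s/(s-1)-4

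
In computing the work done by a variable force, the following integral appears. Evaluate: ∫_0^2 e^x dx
Antiderivative: e^x
Evaluate: (e^2 - 1)

Answer: e^2 - 1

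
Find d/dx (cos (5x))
Chain rule: d/dx[cos(u)]=-sin(u)·u' where u=5x
u'=5

Answer: -5·sin(5x)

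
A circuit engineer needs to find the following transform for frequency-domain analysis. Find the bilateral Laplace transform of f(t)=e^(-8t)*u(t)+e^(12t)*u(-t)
For e^(-8t) * u(t): L = 1/(s+8), Re(s) > -8
For e^(12t) * u(-t): L = -1/(s-12), Re(s) < 12
Combined: F(s) = 1/(s+8)-1/(s-12), -8 < Re(s) < 12

Answer: 1/(s+8)-1/(s-12), ROC: -8 < Re(s) < 12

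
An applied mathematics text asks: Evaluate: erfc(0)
erfc(x) = 1 - erf(x); erfc(0) = 1 - erf(0) = 1 - 0 = 1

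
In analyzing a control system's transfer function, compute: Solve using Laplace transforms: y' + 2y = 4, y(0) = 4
Take L of both sides: sY(s) - 4 + 2Y(s)=4/s
Y(s)(s + 2)=4/s + 4
Y(s)=4/(s(s + 2)) + 4/(s + 2)
Partial fractions: 4/(s(s + 2))=2/s - 2/(s + 2)
So Y(s)=2/s + 2/(s + 2)
Inverse transform (L^(-1){1/s}=1, L^(-1){1/(s + 2)}=e^(-2t)):

Answer: y(t)=2 + 2·e^(-2t)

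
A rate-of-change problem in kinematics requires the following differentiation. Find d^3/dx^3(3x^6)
Apply power rule 3 times:
d^1: 18x^5
d^2: 90x^4
d^3: 360x^3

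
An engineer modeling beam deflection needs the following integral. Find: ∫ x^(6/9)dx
Power rule: ∫ x^(2/3) dx = x^(5/3)/(5/3)+C

Answer: (3/5)·x^(5/3)+C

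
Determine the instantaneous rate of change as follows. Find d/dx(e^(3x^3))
Chain rule: d/dx[e^u]=e^u · u' where u=3x^3
u'=9x^2

Answer: 9x^2·e^(3x^3)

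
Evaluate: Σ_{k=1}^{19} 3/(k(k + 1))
Partial fractions: 3/(k(k + 1)) = 3/k - 3/(k + 1)
Telescoping sum: 3(1 - 1/20) = 3·19/20

Answer: 57/20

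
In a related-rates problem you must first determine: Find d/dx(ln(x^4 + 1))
Chain rule: d/dx[ln(u)]=u'/u where u=x^4 + 1
u'=4x^3

Answer: (4x^3)/(x^4 + 1)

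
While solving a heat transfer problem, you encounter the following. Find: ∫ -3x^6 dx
Using power rule: ∫ -3x^6 dx = -3/7 x^7 + C = (-3/7)x^7 + C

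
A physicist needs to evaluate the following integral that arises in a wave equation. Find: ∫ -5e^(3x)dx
Since d/dx[e^(3x)]=3e^(3x), we get -5/3 e^(3x)+C

Answer: (-5/3)e^(3x)+C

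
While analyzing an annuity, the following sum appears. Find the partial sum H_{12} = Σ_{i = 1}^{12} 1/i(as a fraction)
H_12=1+1/2+1/3+...+1/12
=86021/27720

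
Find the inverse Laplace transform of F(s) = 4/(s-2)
L^(-1){4/(s-a)}=c·e^(at)
Here a=2, c=4

Answer: 4e^(2t)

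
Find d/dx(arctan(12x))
d/dx[arctan(u)] = u'/(1 + u²), u = 12x, u' = 12

Answer: 12/(1 + 144x²)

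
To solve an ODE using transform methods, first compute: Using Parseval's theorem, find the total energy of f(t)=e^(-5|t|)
Parseval's theorem: E=integral |f(t)|^2 dt=(1/2pi) integral |F(omega)|^2 domega
E=integral_{-inf}^{inf} e^(-10|t|) dt=2*integral_0^inf e^(-10t) dt=2/(2*5)=1/5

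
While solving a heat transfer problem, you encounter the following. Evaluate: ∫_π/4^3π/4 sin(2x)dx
Antiderivative: -cos(2x)/2
Evaluate at bounds: [-cos(2·3π/4)/2] - [-cos(2·π/4)/2]
= (-(0) + (0))/2 = 0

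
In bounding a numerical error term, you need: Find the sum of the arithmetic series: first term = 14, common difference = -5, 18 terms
Last term: a_n=14+(18-1)·-5=-71
Sum=n(a_1+a_n)/2=18(14+(-71))/2=-513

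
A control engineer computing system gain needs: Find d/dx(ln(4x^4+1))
Chain rule: d/dx[ln(u)]=u'/u where u=4x^4 + 1
u'=16x^3

Answer: (16x^3)/(4x^4 + 1)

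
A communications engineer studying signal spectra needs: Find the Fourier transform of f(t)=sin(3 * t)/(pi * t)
sin(W * t)/(pi * t)=(W/pi) * sinc(W * t/pi) is the impulse response of the ideal low-pass filter with cutoff W (here W=3).
Its Fourier transform is a rectangular function:
F(omega)=1 for |omega| < 3, 0 otherwise

Answer: rect(omega/6) [i.e., 1 for |omega| < 3, 0 otherwise]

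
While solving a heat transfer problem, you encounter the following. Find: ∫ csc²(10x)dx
Since d/dx[-cot(10x)] = 10csc²(10x), integral = -cot(10x)/10+C

Answer: (-1/10)cot(10x)+C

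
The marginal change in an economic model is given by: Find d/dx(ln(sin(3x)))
Chain rule: d/dx[ln(u)] = u'/u where u = sin(3x)
u' = 3cos(3x)

Answer: (3cos(3x))/(sin(3x))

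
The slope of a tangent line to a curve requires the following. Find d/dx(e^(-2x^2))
Chain rule: d/dx[e^u]=e^u · u' where u=-2x^2
u'=-4x

Answer: -4x·e^(-2x^2)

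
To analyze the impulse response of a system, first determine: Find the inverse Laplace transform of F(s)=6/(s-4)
L^(-1){6/(s-a)}=c·e^(at)
Here a=4, c=6

Answer: 6e^(4t)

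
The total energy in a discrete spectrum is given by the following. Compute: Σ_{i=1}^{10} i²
Using formula: Σ i^2=n(n+1)(2n+1)/6=10·11·21/6=385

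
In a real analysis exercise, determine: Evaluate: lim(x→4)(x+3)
Polynomial is continuous, so substitute x=4:
1·4+3=7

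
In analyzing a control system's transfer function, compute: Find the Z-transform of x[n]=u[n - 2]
Using the time-shift property: Z{u[n-2]}=z^(-2)*z/(z-1)
=z^(-1)/(z-1)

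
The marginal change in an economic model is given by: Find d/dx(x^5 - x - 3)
Power rule: d/dx(ax^n) = n·a·x^(n-1)
Term by term: 5·x^4-1

Answer: 5x^4-1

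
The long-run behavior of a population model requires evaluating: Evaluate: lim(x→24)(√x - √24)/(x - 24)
Multiply by conjugate (√x + √24)/(√x + √24):
= (x - 24)/((x - 24)(√x + √24)) = 1/(√x + √24)
As x → 24: 1/(2√24)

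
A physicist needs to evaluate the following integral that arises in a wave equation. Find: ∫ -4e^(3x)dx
Since d/dx[e^(3x)] = 3e^(3x), we get -4/3 e^(3x) + C

Answer: (-4/3)e^(3x) + C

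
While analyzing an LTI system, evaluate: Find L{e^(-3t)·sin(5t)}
First shifting: L{e^(at)f(t)} = F(s-a)
L{sin(5t)} = 5/(s² + 25)
Shift: 5/((s + 3)² + 25)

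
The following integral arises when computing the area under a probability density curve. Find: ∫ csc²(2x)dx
Since d/dx[-cot(2x)]=2csc²(2x), integral=-cot(2x)/2+C

Answer: (-1/2)cot(2x)+C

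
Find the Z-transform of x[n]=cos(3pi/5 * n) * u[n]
Z{cos(w0 * n) * u[n]} = z(z - cos(w0))/(z^2-2z * cos(w0)+1)
With w0 = 3pi/5: X(z) = z(z - cos(3pi/5))/(z^2-2z * cos(3pi/5)+1)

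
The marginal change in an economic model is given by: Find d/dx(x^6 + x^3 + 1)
Power rule: d/dx(ax^n)=n·a·x^(n-1)
Term by term: 6·x^5 + 3·x^2

Answer: 6x^5 + 3x^2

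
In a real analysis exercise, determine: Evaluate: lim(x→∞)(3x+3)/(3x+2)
Divide numerator and denominator by x:
lim (3 + 3/x)/(3 + 2/x) = 1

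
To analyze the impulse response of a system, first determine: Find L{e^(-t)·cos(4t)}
First shifting: L{e^(at)f(t)} = F(s-a)
L{cos(4t)} = s/(s²+16)
Shift: (s+1)/((s+1)²+16)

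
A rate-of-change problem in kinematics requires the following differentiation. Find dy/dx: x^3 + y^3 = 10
Differentiate: 3x^2+3y^2·(dy/dx) = 0
dy/dx = -3x^2/(3y^2)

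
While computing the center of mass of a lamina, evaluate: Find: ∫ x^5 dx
Using power rule: ∫ x^5 dx=1/6 x^6+C=(1/6)x^6+C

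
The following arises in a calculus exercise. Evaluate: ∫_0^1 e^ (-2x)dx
Antiderivative: (1/(-2))e^(-2x)
Evaluate: (1/(-2))(e^-2 - 1)

Answer: (e^-2 - 1)/(-2)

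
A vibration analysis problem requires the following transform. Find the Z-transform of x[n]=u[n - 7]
Using the time-shift property: Z{u[n-7]}=z^(-7)*z/(z-1)
=z^(-6)/(z-1)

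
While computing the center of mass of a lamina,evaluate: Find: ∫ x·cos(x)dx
By parts: u=x, dv=cos(x) dx
du=dx, v=sin(x)
=x·sin(x) + cos(x) + C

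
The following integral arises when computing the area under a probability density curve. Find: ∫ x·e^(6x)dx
Integration by parts: u=x, dv=e^(6x) dx
du=dx, v=e^(6x)/6
=x·e^(6x)/6 - ∫ e^(6x)/6 dx
=x·e^(6x)/6 - e^(6x)/36+C

Answer: e^(6x)(x/6-1/36)+C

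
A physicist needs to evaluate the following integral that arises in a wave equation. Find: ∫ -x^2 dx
Using power rule: ∫ -x^2 dx=-1/3 x^3 + C=(-1/3)x^3 + C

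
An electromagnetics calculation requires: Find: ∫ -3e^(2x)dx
Since d/dx[e^(2x)]=2e^(2x), we get -3/2 e^(2x) + C

Answer: (-3/2)e^(2x) + C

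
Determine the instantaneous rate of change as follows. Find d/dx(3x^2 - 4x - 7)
Power rule: d/dx(ax^n)=n·a·x^(n-1)
Term by term: 6·x - 4

Answer: 6x - 4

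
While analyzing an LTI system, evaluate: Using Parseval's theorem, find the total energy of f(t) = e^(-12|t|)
Parseval's theorem: E=integral |f(t)|^2 dt=(1/2pi) integral |F(omega)|^2 domega
E=integral_{-inf}^{inf} e^(-24|t|) dt=2*integral_0^inf e^(-24t) dt=2/(2*12)=1/12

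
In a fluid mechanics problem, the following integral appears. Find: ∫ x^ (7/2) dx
Power rule: ∫ x^(7/2) dx=x^(9/2)/(9/2) + C

Answer: (2/9)·x^(9/2) + C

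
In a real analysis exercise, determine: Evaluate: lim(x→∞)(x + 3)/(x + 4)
Divide numerator and denominator by x:
lim (1 + 3/x)/(1 + 4/x)=1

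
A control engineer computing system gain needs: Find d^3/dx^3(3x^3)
Apply power rule 3 times:
d^1: 9x^2
d^2: 18x
d^3: 18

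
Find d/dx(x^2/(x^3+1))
Quotient rule: (f/g)' = (f'g - fg')/g²
f = x^2, f' = 2x
g = x^3 + 1, g' = 3x^2

Answer: (2x·(x^3 + 1) - 3x^4)/(x^3 + 1)²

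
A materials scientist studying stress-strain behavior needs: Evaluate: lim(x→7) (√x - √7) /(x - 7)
Multiply by conjugate (√x+√7)/(√x+√7):
= (x - 7)/((x - 7)(√x+√7)) = 1/(√x+√7)
As x → 7: 1/(2√7)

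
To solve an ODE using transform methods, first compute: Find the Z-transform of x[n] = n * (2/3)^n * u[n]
Using the property Z{n * a^n * u[n]} = az/(z-a)^2
With a = 2/3: X(z) = (2/3)z/(z - 2/3)^2, |z| > 2/3

Answer: (2/3)z/(z - 2/3)^2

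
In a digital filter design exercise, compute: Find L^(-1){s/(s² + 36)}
L^(-1){s/(s²+w²)} = cos(wt)
Here w = 6

Answer: cos(6t)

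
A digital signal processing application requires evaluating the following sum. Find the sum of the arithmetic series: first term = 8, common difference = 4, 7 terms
Last term: a_n=8 + (7 - 1)·4=32
Sum=n(a_1 + a_n)/2=7(8 + 32)/2=140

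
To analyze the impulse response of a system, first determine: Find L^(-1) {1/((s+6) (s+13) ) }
Partial fractions: 1/((s + 6)(s + 13))=A/(s + 6) + B/(s + 13)
Cover-up: A=1/(s + 13)|_{s=-6}=1/7; B=1/(s + 6)|_{s=-13}=-1/7
L^(-1)=(1/7)e^(-6t) - (1/7)e^(-13t)

Answer: (1/7)(e^(-6t) - e^(-13t))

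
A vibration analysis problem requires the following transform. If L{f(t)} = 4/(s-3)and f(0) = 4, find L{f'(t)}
L{f'(t)}=s·F(s) - f(0)=4s/(s-3)-4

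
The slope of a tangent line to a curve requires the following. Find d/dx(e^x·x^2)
Product rule: (fg)'=f'g+fg'
f=e^x, f'=e^x
g=x^2, g'=2x

Answer: e^x·x^2+2·e^x·x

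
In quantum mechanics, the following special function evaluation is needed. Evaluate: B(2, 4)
B(x,y)=Γ(x)Γ(y)/Γ(x + y)=(x-1)!(y-1)!/(x + y-1)!
B(2,4)=1!·3!/5!=1/20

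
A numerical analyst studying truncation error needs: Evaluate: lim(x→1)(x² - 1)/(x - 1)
Factor: (x² - 1)=(x-1)(x + 1)
Cancel (x-1): lim(x→1) (x + 1)=2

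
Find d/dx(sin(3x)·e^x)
Product rule: (fg)'=f'g+fg'
f=sin(3x), f'=3·cos(3x)
g=e^x, g'=e^x

Answer: 3·cos(3x)·e^x+sin(3x)·e^x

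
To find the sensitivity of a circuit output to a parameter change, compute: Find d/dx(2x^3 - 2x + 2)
Power rule: d/dx(ax^n) = n·a·x^(n-1)
Term by term: 6·x^2-2

Answer: 6x^2-2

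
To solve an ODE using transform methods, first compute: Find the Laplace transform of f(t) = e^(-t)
L{e^(at)} = 1/(s-a)
L{e^(-t)} = 1/(s + 1)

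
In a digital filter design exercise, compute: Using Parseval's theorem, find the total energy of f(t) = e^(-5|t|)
Parseval's theorem: E = integral |f(t)|^2 dt = (1/2pi) integral |F(omega)|^2 domega
E = integral_{-inf}^{inf} e^(-10|t|) dt = 2 * integral_0^inf e^(-10t) dt = 2/(2 * 5) = 1/5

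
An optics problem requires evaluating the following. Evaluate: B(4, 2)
B(x,y)=Γ(x)Γ(y)/Γ(x + y)=(x-1)!(y-1)!/(x + y-1)!
B(4,2)=3!·1!/5!=1/20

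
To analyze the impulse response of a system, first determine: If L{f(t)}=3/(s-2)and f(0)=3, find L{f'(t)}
L{f'(t)}=s·F(s) - f(0)=3s/(s-2)-3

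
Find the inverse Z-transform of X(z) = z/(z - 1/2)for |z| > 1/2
Standard pair: z/(z-a) <-> a^n*u[n] for causal signals
With a=1/2: x[n]=(1/2)^n*u[n]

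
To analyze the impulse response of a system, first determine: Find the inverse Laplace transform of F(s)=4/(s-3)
L^(-1){4/(s-a)} = c·e^(at)
Here a = 3, c = 4

Answer: 4e^(3t)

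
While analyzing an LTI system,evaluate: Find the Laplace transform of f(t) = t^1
L{t^n}=n!/s^(n + 1)
L{t^1}=1!/s^2=1/s^2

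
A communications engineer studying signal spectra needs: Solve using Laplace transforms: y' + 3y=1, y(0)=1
Take L of both sides: sY(s) - 1 + 3Y(s)=1/s
Y(s)(s + 3)=1/s + 1
Y(s)=1/(s(s + 3)) + 1/(s + 3)
Partial fractions: 1/(s(s + 3))=(1/3)/s - (1/3)/(s + 3)
So Y(s)=(1/3)/s + (2/3)/(s + 3)
Inverse transform (L^(-1){1/s}=1, L^(-1){1/(s + 3)}=e^(-3t)):

Answer: y(t)=1/3 + (2/3)·e^(-3t)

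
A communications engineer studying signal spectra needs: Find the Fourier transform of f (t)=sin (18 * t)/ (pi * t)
sin(W*t)/(pi*t) = (W/pi)*sinc(W*t/pi) is the impulse response of the ideal low-pass filter with cutoff W (here W = 18).
Its Fourier transform is a rectangular function:
F(omega) = 1 for |omega| < 18, 0 otherwise

Answer: rect(omega/36) [i.e., 1 for |omega| < 18, 0 otherwise]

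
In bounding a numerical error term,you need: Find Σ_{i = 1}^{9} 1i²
= 1·n(n+1)(2n+1)/6 = 1·9·10·19/6 = 285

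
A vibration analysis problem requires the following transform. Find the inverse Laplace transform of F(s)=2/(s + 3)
L^(-1){2/(s-a)} = c·e^(at)
Here a = -3, c = 2

Answer: 2e^(-3t)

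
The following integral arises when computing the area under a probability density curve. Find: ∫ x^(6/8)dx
Power rule: ∫ x^(3/4) dx = x^(7/4)/(7/4)+C

Answer: (4/7)·x^(7/4)+C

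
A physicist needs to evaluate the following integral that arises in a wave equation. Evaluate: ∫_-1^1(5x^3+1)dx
Step 1: Find antiderivative F(x) = (5/4)x^4 + x
Step 2: F(1) - F(-1) = 9/4 - (1/4) = 2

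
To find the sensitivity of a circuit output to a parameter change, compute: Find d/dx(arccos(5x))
d/dx[arccos(u)]=-u'/√(1-u²), u=5x, u'=5

Answer: -5/√(1-25x²)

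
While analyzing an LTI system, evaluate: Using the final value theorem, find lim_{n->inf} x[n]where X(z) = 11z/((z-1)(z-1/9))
Final value theorem: lim x[n]=lim_{z->1} (z-1)*X(z)
(z-1)*X(z)=11z/(z-1/9)
As z->1: 11/(1 - 1/9)=11/(8/9)=99/8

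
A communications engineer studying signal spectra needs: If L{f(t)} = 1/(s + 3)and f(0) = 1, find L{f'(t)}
L{f'(t)} = s·F(s) - f(0) = s/(s + 3) - 1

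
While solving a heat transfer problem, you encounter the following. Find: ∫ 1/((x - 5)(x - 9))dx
Partial fractions: 1/((x-5)(x-9))=A/(x-5)+B/(x-9)
A=-1/4, B=1/4
∫ [-1/4· 1/(x-5)+1/4· 1/(x-9)] dx
=(1/4)[ln|x-9| - ln|x-5|]+C

Answer: (1/4)·ln|(x-9)/(x-5)|+C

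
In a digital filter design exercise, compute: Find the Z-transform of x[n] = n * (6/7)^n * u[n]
Using the property Z{n * a^n * u[n]} = az/(z-a)^2
With a = 6/7: X(z) = (6/7)z/(z - 6/7)^2, |z| > 6/7

Answer: (6/7)z/(z - 6/7)^2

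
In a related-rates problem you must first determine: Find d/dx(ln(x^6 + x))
Chain rule: d/dx[ln(u)] = u'/u where u = x^6+x
u' = 6x^5+1

Answer: (6x^5+1)/(x^6+x)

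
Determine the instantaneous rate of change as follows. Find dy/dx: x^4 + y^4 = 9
Differentiate: 4x^3+4y^3·(dy/dx)=0
dy/dx=-4x^3/(4y^3)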